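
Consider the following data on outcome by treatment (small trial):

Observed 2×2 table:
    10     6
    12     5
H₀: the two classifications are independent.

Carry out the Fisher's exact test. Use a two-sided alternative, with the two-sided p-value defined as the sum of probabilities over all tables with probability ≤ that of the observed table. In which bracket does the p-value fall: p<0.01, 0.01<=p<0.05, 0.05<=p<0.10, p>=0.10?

p-value bracket: p>=0.10

Margins: r₁=16, r₂=17, c₁=22, c₂=11, n=33
p_obs = C(16,10)·C(17,12)/C(33,22); sum pmf over tables with pmf ≤ p_obs
p-value (two-sided) = 0.72068
→ bracket: p>=0.10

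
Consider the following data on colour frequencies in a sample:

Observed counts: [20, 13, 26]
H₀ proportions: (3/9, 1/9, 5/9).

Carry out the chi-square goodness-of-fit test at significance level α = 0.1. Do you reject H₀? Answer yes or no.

reject H₀: yes

n = 59; E_i = n·p_i = [19.67, 6.56, 32.78]
χ² = (20−19.67)²/19.67 + (13−6.56)²/6.56 + (26−32.78)²/32.78 = 7.7424
df = 2
p-value (upper-tail) = 0.02083
At α=0.1: p < α → reject H₀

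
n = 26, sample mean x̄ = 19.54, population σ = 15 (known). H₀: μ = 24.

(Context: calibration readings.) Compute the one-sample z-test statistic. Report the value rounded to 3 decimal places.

SE = σ/√n = 15/√26 = 2.9417
z = (x̄−μ₀)/SE = (19.54−24)/2.9417 = -1.5161

test statistic = -1.516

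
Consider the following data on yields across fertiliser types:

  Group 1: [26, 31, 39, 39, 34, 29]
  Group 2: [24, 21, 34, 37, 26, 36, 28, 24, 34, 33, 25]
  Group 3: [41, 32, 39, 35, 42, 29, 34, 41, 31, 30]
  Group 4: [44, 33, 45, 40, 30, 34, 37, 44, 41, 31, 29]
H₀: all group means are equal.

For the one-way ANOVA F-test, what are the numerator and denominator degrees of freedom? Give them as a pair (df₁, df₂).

k = 4 groups, N = 38 total
df = (k−1, N−k) = (4−1, 38−4) = (3, 34)

degrees of freedom = [3, 34]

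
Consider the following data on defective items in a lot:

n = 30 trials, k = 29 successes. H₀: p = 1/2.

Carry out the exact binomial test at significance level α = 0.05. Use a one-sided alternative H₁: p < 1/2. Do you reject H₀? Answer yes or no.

reject H₀: no

Exact binomial: n=30, k=29, p₀=1/2=0.5000
P(X≤29) from Σ C(n,i)·p₀^i·(1−p₀)^(n−i)
p-value (one-sided, H₁ less) = 1.00000
At α=0.05: p ≥ α → fail to reject H₀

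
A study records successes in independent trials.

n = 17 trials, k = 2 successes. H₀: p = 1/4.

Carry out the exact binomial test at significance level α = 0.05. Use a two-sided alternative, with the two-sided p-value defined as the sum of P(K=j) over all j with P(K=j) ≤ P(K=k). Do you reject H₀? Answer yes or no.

Exact binomial: n=17, k=2, p₀=1/4=0.2500
P(X=j) = C(n,j)·p₀^j·(1−p₀)^(n−j); p = Σ P(X=j) over j with P(X=j) ≤ P(X=2)
p-value (two-sided) = 0.27078
At α=0.05: p ≥ α → fail to reject H₀

reject H₀: no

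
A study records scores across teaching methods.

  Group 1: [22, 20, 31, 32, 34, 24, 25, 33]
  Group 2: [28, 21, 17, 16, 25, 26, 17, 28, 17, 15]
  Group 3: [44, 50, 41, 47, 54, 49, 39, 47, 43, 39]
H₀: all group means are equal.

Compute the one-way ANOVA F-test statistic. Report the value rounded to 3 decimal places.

Group means [27.62, 21.00, 45.30], grand mean 31.571
SSB = Σnᵢ(x̄ᵢ−x̄)² = 3126.882; SSW = ΣΣ(x−x̄ᵢ)² = 679.975
MSB = 3126.882/2 = 1563.4411; MSW = 679.975/25 = 27.1990
F = MSB/MSW = 57.4816
df = (2, 25)

test statistic = 57.482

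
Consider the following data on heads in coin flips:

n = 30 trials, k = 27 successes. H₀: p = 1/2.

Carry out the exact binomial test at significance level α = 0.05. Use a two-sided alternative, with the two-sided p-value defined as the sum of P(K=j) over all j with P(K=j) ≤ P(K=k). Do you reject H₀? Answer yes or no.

Exact binomial: n=30, k=27, p₀=1/2=0.5000
P(X=j) = C(n,j)·p₀^j·(1−p₀)^(n−j); p = Σ P(X=j) over j with P(X=j) ≤ P(X=27)
p-value (two-sided) = 0.00001
At α=0.05: p < α → reject H₀

reject H₀: yes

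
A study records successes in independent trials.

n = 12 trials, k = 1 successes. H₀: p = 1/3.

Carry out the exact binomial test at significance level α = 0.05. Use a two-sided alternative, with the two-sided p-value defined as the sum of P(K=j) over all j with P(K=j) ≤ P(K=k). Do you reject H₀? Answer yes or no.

reject H₀: no

Exact binomial: n=12, k=1, p₀=1/3=0.3333
P(X=j) = C(n,j)·p₀^j·(1−p₀)^(n−j); p = Σ P(X=j) over j with P(X=j) ≤ P(X=1)
p-value (two-sided) = 0.07271
At α=0.05: p ≥ α → fail to reject H₀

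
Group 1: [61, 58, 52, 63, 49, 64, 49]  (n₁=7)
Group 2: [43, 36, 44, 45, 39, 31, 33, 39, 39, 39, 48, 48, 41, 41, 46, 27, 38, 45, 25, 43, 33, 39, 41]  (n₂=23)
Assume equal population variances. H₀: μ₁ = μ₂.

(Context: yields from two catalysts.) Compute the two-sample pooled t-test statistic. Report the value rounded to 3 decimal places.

test statistic = 6.427

x̄₁=56.571, s₁=6.503, n₁=7
x̄₂=39.261, s₂=6.166, n₂=23
s_p² = [6·6.503² + 22·6.166²]/28 = 38.9339
SE = √(s_p²·(1/7+1/23)) = 2.6935
t = (56.571−39.261)/2.6935 = 6.4269
df = 28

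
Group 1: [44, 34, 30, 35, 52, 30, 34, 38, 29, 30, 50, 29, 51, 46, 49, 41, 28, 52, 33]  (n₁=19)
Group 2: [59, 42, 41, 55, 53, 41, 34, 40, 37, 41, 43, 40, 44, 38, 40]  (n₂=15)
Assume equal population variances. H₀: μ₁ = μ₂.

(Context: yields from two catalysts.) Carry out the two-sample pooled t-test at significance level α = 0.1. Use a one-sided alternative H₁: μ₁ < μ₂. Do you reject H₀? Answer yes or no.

reject H₀: yes

x̄₁=38.684, s₁=8.963, n₁=19
x̄₂=43.200, s₂=6.982, n₂=15
s_p² = [18·8.963² + 14·6.982²]/32 = 66.5158
SE = √(s_p²·(1/19+1/15)) = 2.8170
t = (38.684−43.200)/2.8170 = -1.6031
df = 32
p-value (one-sided, H₁ less) = 0.05937
At α=0.1: p < α → reject H₀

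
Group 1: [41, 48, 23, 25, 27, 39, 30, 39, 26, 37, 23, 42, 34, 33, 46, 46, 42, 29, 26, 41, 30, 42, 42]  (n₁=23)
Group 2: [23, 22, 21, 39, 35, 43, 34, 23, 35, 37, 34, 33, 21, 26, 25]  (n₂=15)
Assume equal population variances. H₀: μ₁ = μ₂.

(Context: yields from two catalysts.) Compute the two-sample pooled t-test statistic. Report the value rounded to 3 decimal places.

x̄₁=35.261, s₁=8.030, n₁=23
x̄₂=30.067, s₂=7.343, n₂=15
s_p² = [22·8.030² + 14·7.343²]/36 = 60.3713
SE = √(s_p²·(1/23+1/15)) = 2.5787
t = (35.261−30.067)/2.5787 = 2.0143
df = 36

test statistic = 2.014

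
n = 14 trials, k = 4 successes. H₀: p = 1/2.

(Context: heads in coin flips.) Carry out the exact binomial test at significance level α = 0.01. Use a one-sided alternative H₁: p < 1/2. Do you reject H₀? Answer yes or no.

reject H₀: no

Exact binomial: n=14, k=4, p₀=1/2=0.5000
P(X≤4) from Σ C(n,i)·p₀^i·(1−p₀)^(n−i)
p-value (one-sided, H₁ less) = 0.08978
At α=0.01: p ≥ α → fail to reject H₀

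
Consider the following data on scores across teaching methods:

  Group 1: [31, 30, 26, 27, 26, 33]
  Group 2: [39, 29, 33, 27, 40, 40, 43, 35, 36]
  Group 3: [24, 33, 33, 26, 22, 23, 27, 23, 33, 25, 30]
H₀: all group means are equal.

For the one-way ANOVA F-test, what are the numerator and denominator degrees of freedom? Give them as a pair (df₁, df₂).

degrees of freedom = [2, 23]

k = 3 groups, N = 26 total
df = (k−1, N−k) = (3−1, 26−3) = (2, 23)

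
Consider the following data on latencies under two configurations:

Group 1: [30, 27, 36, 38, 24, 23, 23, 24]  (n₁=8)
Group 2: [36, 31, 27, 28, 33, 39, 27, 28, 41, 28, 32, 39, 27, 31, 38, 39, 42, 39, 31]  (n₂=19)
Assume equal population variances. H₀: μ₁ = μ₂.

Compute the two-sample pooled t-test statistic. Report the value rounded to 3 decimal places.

test statistic = -2.293

x̄₁=28.125, s₁=5.987, n₁=8
x̄₂=33.474, s₂=5.348, n₂=19
s_p² = [7·5.987² + 18·5.348²]/25 = 30.6245
SE = √(s_p²·(1/8+1/19)) = 2.3324
t = (28.125−33.474)/2.3324 = -2.2933
df = 25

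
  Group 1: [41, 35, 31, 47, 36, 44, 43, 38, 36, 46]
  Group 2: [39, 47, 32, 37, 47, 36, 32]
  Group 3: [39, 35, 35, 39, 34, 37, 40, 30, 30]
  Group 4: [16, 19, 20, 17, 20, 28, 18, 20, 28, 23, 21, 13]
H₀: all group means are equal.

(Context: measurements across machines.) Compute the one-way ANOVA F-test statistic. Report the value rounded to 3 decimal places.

Group means [39.70, 38.57, 35.44, 20.25], grand mean 32.342
SSB = Σnᵢ(x̄ᵢ−x̄)² = 2654.266; SSW = ΣΣ(x−x̄ᵢ)² = 816.287
MSB = 2654.266/3 = 884.7554; MSW = 816.287/34 = 24.0084
F = MSB/MSW = 36.8519
df = (3, 34)

test statistic = 36.852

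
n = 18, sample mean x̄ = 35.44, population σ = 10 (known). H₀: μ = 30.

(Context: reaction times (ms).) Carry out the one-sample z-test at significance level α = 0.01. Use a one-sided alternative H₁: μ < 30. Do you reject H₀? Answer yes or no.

SE = σ/√n = 10/√18 = 2.3570
z = (x̄−μ₀)/SE = (35.44−30)/2.3570 = 2.3080
p-value (one-sided, H₁ less) = 0.98950
At α=0.01: p ≥ α → fail to reject H₀

reject H₀: no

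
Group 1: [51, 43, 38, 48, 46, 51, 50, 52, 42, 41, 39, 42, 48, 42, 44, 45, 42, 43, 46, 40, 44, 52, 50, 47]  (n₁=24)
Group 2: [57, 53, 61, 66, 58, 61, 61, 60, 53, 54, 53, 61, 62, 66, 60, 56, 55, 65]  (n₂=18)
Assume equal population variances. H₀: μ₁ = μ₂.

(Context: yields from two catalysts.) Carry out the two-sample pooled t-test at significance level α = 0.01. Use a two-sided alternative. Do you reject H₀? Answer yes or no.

x̄₁=45.250, s₁=4.245, n₁=24
x̄₂=59.000, s₂=4.366, n₂=18
s_p² = [23·4.245² + 17·4.366²]/40 = 18.4625
SE = √(s_p²·(1/24+1/18)) = 1.3398
t = (45.250−59.000)/1.3398 = -10.2630
df = 40
p-value (two-sided) = 0.00000
At α=0.01: p < α → reject H₀

reject H₀: yes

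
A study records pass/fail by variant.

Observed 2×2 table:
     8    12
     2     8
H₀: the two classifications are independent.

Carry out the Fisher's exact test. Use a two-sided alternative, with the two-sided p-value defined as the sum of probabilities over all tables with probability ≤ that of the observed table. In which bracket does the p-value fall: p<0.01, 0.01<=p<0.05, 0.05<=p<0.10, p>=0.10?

p-value bracket: p>=0.10

Margins: r₁=20, r₂=10, c₁=10, c₂=20, n=30
p_obs = C(20,8)·C(10,2)/C(30,10); sum pmf over tables with pmf ≤ p_obs
p-value (two-sided) = 0.41947
→ bracket: p>=0.10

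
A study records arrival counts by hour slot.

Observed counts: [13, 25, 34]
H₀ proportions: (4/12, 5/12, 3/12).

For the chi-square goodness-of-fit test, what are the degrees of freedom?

df = k − 1 = 3 − 1 = 2

degrees of freedom = 2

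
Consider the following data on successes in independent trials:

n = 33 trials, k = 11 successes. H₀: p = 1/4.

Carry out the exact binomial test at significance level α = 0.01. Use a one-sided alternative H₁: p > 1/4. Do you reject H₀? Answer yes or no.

Exact binomial: n=33, k=11, p₀=1/4=0.2500
P(X≥11) from Σ C(n,i)·p₀^i·(1−p₀)^(n−i)
p-value (one-sided, H₁ greater) = 0.18103
At α=0.01: p ≥ α → fail to reject H₀

reject H₀: no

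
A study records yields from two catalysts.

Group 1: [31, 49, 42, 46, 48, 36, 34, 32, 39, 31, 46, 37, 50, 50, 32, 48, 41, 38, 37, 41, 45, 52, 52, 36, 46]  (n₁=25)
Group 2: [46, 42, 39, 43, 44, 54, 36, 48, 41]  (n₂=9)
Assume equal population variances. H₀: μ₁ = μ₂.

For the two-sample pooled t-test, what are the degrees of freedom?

df = n₁ + n₂ − 2 = 25 + 9 − 2 = 32

degrees of freedom = 32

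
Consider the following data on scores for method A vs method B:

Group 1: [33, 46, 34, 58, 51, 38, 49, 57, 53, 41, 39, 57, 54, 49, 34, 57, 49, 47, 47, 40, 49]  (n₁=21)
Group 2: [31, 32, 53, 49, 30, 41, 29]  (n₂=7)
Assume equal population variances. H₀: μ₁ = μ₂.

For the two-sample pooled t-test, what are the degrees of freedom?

degrees of freedom = 26

df = n₁ + n₂ − 2 = 21 + 7 − 2 = 26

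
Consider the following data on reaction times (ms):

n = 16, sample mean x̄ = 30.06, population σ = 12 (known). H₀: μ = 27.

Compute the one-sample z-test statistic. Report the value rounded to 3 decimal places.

test statistic = 1.020

SE = σ/√n = 12/√16 = 3.0000
z = (x̄−μ₀)/SE = (30.06−27)/3.0000 = 1.0200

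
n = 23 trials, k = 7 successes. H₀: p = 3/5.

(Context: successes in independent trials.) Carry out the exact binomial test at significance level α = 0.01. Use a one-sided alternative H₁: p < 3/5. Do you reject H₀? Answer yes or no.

Exact binomial: n=23, k=7, p₀=3/5=0.6000
P(X≤7) from Σ C(n,i)·p₀^i·(1−p₀)^(n−i)
p-value (one-sided, H₁ less) = 0.00397
At α=0.01: p < α → reject H₀

reject H₀: yes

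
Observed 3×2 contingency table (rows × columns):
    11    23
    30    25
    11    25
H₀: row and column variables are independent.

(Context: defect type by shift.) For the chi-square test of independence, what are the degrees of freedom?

df = (r−1)(c−1) = (3−1)·(2−1) = 2

degrees of freedom = 2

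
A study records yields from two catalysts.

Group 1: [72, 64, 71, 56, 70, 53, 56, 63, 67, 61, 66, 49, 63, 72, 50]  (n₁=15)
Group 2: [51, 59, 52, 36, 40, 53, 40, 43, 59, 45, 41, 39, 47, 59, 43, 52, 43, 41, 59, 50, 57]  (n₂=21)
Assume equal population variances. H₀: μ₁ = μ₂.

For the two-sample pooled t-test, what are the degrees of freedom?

df = n₁ + n₂ − 2 = 15 + 21 − 2 = 34

degrees of freedom = 34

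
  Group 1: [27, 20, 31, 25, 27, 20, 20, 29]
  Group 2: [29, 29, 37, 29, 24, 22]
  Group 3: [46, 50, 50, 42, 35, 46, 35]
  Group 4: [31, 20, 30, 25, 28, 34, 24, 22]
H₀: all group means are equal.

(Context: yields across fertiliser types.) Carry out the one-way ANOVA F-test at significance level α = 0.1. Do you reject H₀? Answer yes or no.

Group means [24.88, 28.33, 43.43, 26.75], grand mean 30.586
SSB = Σnᵢ(x̄ᵢ−x̄)² = 1563.612; SSW = ΣΣ(x−x̄ᵢ)² = 675.423
MSB = 1563.612/3 = 521.2040; MSW = 675.423/25 = 27.0169
F = MSB/MSW = 19.2918
df = (3, 25)
p-value (upper-tail) = 0.00000
At α=0.1: p < α → reject H₀

reject H₀: yes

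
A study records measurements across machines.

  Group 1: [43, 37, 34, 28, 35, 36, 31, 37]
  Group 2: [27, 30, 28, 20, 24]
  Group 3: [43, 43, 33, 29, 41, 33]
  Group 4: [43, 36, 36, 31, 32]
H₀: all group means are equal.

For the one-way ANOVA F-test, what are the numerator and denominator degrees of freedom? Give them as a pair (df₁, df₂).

k = 4 groups, N = 24 total
df = (k−1, N−k) = (4−1, 24−4) = (3, 20)

degrees of freedom = [3, 20]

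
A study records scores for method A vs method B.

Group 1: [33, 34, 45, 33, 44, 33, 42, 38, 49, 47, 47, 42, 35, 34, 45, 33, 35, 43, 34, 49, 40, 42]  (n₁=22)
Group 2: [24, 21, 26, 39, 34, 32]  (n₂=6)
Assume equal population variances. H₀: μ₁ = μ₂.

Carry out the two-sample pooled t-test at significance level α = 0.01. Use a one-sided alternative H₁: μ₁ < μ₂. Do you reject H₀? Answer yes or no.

x̄₁=39.864, s₁=5.792, n₁=22
x̄₂=29.333, s₂=6.802, n₂=6
s_p² = [21·5.792² + 5·6.802²]/26 = 35.9971
SE = √(s_p²·(1/22+1/6)) = 2.7633
t = (39.864−29.333)/2.7633 = 3.8108
df = 26
p-value (one-sided, H₁ less) = 0.99962
At α=0.01: p ≥ α → fail to reject H₀

reject H₀: no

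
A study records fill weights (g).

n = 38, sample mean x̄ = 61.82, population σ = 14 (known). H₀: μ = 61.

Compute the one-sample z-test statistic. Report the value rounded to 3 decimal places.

test statistic = 0.361

SE = σ/√n = 14/√38 = 2.2711
z = (x̄−μ₀)/SE = (61.82−61)/2.2711 = 0.3611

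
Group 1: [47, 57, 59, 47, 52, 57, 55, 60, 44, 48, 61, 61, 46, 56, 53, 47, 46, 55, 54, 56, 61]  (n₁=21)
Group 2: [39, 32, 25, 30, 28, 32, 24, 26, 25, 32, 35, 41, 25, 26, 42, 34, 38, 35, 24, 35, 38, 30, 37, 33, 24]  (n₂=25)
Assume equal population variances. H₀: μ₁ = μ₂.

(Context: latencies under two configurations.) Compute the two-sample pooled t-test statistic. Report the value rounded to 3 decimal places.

x̄₁=53.429, s₁=5.680, n₁=21
x̄₂=31.600, s₂=5.737, n₂=25
s_p² = [20·5.680² + 24·5.737²]/44 = 32.6169
SE = √(s_p²·(1/21+1/25)) = 1.6905
t = (53.429−31.600)/1.6905 = 12.9123
df = 44

test statistic = 12.912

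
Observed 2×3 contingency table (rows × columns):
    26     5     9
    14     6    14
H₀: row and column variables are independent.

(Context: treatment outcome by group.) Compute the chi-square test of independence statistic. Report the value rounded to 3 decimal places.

Row totals [40, 34], col totals [40, 11, 23], n=74
χ² = (26−21.62)²/21.62 + (5−5.95)²/5.95 + (9−12.43)²/12.43 + (14−18.38)²/18.38 + (6−5.05)²/5.05 + (14−10.57)²/10.57 = 4.3198
df = 2

test statistic = 4.320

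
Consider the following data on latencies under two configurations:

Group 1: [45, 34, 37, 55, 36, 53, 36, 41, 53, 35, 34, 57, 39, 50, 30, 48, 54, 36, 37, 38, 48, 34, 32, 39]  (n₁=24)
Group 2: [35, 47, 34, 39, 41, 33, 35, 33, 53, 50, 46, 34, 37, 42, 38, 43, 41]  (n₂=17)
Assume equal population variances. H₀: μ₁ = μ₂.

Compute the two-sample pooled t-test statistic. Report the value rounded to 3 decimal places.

x̄₁=41.708, s₁=8.343, n₁=24
x̄₂=40.059, s₂=6.139, n₂=17
s_p² = [23·8.343² + 16·6.139²]/39 = 56.5102
SE = √(s_p²·(1/24+1/17)) = 2.3830
t = (41.708−40.059)/2.3830 = 0.6922
df = 39

test statistic = 0.692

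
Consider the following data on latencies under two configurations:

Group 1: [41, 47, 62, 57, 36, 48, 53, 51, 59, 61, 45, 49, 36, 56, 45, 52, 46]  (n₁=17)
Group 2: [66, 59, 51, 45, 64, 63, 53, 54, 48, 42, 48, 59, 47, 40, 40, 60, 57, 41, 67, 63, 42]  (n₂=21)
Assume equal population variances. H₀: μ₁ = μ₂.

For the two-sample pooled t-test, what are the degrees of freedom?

degrees of freedom = 36

df = n₁ + n₂ − 2 = 17 + 21 − 2 = 36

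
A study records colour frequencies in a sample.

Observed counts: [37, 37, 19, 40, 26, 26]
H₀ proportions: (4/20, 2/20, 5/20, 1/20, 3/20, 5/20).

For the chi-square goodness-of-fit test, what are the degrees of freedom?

degrees of freedom = 5

df = k − 1 = 6 − 1 = 5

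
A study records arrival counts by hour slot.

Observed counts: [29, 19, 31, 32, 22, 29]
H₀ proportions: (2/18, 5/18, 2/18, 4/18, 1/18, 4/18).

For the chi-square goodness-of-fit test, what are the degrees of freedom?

df = k − 1 = 6 − 1 = 5

degrees of freedom = 5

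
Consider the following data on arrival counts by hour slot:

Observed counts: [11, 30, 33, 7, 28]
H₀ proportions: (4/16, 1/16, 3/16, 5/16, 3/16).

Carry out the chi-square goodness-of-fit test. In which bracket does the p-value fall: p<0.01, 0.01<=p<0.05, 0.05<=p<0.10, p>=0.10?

p-value bracket: p<0.01

n = 109; E_i = n·p_i = [27.25, 6.81, 20.44, 34.06, 20.44]
χ² = (11−27.25)²/27.25 + (30−6.81)²/6.81 + (33−20.44)²/20.44 + (7−34.06)²/34.06 + (28−20.44)²/20.44 = 120.6343
df = 4
p-value (upper-tail) = 0.00000
→ bracket: p<0.01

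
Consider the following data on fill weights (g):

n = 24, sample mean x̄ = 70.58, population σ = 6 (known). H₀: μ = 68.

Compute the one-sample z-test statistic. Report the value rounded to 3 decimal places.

SE = σ/√n = 6/√24 = 1.2247
z = (x̄−μ₀)/SE = (70.58−68)/1.2247 = 2.1066

test statistic = 2.107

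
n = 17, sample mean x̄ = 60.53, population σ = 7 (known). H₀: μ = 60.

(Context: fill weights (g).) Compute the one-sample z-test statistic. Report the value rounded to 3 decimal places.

test statistic = 0.312

SE = σ/√n = 7/√17 = 1.6977
z = (x̄−μ₀)/SE = (60.53−60)/1.6977 = 0.3122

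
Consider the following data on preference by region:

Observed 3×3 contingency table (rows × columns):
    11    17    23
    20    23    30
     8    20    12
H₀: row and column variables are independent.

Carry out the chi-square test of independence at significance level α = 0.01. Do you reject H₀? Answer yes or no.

reject H₀: no

Row totals [51, 73, 40], col totals [39, 60, 65], n=164
χ² = (11−12.13)²/12.13 + (17−18.66)²/18.66 + (23−20.21)²/20.21 + (20−17.36)²/17.36 + (23−26.71)²/26.71 + (30−28.93)²/28.93 + (8−9.51)²/9.51 + (20−14.63)²/14.63 + (12−15.85)²/15.85 = 4.7366
df = 4
p-value (upper-tail) = 0.31540
At α=0.01: p ≥ α → fail to reject H₀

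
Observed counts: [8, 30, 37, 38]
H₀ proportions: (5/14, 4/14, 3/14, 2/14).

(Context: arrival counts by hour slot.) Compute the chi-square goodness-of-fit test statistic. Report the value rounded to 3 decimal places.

test statistic = 62.450

n = 113; E_i = n·p_i = [40.36, 32.29, 24.21, 16.14]
χ² = (8−40.36)²/40.36 + (30−32.29)²/32.29 + (37−24.21)²/24.21 + (38−16.14)²/16.14 = 62.4501
df = 3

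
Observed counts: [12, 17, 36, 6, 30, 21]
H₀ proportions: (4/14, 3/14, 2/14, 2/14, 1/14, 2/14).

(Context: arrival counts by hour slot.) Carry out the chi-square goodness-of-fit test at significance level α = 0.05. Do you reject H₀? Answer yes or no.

n = 122; E_i = n·p_i = [34.86, 26.14, 17.43, 17.43, 8.71, 17.43]
χ² = (12−34.86)²/34.86 + (17−26.14)²/26.14 + (36−17.43)²/17.43 + (6−17.43)²/17.43 + (30−8.71)²/8.71 + (21−17.43)²/17.43 = 98.1940
df = 5
p-value (upper-tail) = 0.00000
At α=0.05: p < α → reject H₀

reject H₀: yes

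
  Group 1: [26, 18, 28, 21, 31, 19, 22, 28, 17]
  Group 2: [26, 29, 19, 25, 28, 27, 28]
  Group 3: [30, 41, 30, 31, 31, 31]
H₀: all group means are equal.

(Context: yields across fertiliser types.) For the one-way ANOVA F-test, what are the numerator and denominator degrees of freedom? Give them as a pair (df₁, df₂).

k = 3 groups, N = 22 total
df = (k−1, N−k) = (3−1, 22−3) = (2, 19)

degrees of freedom = [2, 19]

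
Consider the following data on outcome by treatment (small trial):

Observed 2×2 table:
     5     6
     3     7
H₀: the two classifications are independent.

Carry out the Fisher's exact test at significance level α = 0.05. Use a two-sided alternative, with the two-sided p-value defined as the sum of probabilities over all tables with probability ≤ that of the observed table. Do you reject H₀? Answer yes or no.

Margins: r₁=11, r₂=10, c₁=8, c₂=13, n=21
p_obs = C(11,5)·C(10,3)/C(21,8); sum pmf over tables with pmf ≤ p_obs
p-value (two-sided) = 0.65944
At α=0.05: p ≥ α → fail to reject H₀

reject H₀: no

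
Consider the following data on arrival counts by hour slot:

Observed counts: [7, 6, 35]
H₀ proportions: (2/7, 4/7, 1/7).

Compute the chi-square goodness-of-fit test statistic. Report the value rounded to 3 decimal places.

n = 48; E_i = n·p_i = [13.71, 27.43, 6.86]
χ² = (7−13.71)²/13.71 + (6−27.43)²/27.43 + (35−6.86)²/6.86 = 135.5312
df = 2

test statistic = 135.531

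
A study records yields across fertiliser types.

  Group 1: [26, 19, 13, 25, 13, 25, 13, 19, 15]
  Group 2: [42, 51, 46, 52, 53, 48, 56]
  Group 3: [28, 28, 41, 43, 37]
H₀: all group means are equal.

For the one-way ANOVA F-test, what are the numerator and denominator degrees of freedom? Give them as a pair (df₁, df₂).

degrees of freedom = [2, 18]

k = 3 groups, N = 21 total
df = (k−1, N−k) = (3−1, 21−3) = (2, 18)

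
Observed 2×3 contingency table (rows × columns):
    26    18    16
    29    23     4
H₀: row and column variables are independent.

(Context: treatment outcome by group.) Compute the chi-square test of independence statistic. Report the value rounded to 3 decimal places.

Row totals [60, 56], col totals [55, 41, 20], n=116
χ² = (26−28.45)²/28.45 + (18−21.21)²/21.21 + (16−10.34)²/10.34 + (29−26.55)²/26.55 + (23−19.79)²/19.79 + (4−9.66)²/9.66 = 7.8448
df = 2

test statistic = 7.845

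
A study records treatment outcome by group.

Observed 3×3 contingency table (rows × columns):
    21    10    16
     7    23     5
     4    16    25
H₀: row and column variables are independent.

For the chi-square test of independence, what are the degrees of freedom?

degrees of freedom = 4

df = (r−1)(c−1) = (3−1)·(3−1) = 4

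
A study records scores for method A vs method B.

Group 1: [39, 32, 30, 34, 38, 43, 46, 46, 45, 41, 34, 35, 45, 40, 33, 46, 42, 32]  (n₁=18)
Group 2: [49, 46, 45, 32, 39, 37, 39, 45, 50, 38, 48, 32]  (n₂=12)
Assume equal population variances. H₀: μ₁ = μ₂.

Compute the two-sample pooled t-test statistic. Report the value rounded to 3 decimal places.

x̄₁=38.944, s₁=5.589, n₁=18
x̄₂=41.667, s₂=6.329, n₂=12
s_p² = [17·5.589² + 11·6.329²]/28 = 34.7004
SE = √(s_p²·(1/18+1/12)) = 2.1953
t = (38.944−41.667)/2.1953 = -1.2400
df = 28

test statistic = -1.240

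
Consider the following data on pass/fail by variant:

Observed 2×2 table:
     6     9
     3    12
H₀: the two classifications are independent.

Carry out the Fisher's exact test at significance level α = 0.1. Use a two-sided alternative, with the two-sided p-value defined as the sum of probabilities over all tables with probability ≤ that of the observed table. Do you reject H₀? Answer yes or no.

reject H₀: no

Margins: r₁=15, r₂=15, c₁=9, c₂=21, n=30
p_obs = C(15,6)·C(15,3)/C(30,9); sum pmf over tables with pmf ≤ p_obs
p-value (two-sided) = 0.42699
At α=0.1: p ≥ α → fail to reject H₀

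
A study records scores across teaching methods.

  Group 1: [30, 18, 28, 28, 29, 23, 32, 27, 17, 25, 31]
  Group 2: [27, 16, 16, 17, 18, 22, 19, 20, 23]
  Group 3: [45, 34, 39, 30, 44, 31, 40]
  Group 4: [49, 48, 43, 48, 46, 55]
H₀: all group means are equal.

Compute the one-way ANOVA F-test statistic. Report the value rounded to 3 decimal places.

Group means [26.18, 19.78, 37.57, 48.17], grand mean 30.848
SSB = Σnᵢ(x̄ᵢ−x̄)² = 3458.503; SSW = ΣΣ(x−x̄ᵢ)² = 653.740
MSB = 3458.503/3 = 1152.8343; MSW = 653.740/29 = 22.5427
F = MSB/MSW = 51.1399
df = (3, 29)

test statistic = 51.140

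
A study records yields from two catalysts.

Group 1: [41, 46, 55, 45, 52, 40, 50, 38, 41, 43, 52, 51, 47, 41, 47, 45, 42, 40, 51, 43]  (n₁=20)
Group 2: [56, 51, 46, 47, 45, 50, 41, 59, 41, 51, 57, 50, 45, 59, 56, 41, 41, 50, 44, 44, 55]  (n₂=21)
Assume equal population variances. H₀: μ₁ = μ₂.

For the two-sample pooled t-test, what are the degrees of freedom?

df = n₁ + n₂ − 2 = 20 + 21 − 2 = 39

degrees of freedom = 39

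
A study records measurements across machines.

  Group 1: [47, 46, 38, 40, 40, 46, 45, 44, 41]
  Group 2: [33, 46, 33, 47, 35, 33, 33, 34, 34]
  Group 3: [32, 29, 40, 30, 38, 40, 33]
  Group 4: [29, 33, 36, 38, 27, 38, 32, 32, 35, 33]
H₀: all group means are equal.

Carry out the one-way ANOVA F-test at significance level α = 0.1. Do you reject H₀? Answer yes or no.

Group means [43.00, 36.44, 34.57, 33.30], grand mean 36.857
SSB = Σnᵢ(x̄ᵢ−x̄)² = 504.249; SSW = ΣΣ(x−x̄ᵢ)² = 598.037
MSB = 504.249/3 = 168.0831; MSW = 598.037/31 = 19.2915
F = MSB/MSW = 8.7128
df = (3, 31)
p-value (upper-tail) = 0.00024
At α=0.1: p < α → reject H₀

reject H₀: yes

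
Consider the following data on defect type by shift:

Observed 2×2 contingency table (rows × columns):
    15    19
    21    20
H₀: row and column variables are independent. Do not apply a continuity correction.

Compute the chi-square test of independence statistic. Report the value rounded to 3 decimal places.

test statistic = 0.376

Row totals [34, 41], col totals [36, 39], n=75
χ² = (15−16.32)²/16.32 + (19−17.68)²/17.68 + (21−19.68)²/19.68 + (20−21.32)²/21.32 = 0.3756
df = 1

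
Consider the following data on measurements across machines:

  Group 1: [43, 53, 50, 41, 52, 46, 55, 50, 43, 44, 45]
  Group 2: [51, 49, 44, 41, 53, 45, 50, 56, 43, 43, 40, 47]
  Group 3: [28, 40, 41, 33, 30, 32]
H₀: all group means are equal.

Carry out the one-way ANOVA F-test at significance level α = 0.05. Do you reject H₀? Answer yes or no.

reject H₀: yes

Group means [47.45, 46.83, 34.00], grand mean 44.414
SSB = Σnᵢ(x̄ᵢ−x̄)² = 822.641; SSW = ΣΣ(x−x̄ᵢ)² = 640.394
MSB = 822.641/2 = 411.3203; MSW = 640.394/26 = 24.6305
F = MSB/MSW = 16.6996
df = (2, 26)
p-value (upper-tail) = 0.00002
At α=0.05: p < α → reject H₀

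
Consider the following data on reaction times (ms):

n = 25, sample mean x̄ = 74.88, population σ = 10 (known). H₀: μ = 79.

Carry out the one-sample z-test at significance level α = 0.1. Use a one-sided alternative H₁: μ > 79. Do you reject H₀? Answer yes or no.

reject H₀: no

SE = σ/√n = 10/√25 = 2.0000
z = (x̄−μ₀)/SE = (74.88−79)/2.0000 = -2.0600
p-value (one-sided, H₁ greater) = 0.98030
At α=0.1: p ≥ α → fail to reject H₀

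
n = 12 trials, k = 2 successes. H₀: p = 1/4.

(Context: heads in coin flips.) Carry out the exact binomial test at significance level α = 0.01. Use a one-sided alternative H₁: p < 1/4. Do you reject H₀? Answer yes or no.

reject H₀: no

Exact binomial: n=12, k=2, p₀=1/4=0.2500
P(X≤2) from Σ C(n,i)·p₀^i·(1−p₀)^(n−i)
p-value (one-sided, H₁ less) = 0.39068
At α=0.01: p ≥ α → fail to reject H₀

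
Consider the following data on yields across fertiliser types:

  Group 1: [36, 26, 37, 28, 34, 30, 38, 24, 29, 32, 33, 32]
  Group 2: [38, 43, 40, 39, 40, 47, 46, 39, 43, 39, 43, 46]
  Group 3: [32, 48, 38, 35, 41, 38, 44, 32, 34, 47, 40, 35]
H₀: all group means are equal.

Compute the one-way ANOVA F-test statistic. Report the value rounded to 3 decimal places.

test statistic = 16.996

Group means [31.58, 41.92, 38.67], grand mean 37.389
SSB = Σnᵢ(x̄ᵢ−x̄)² = 670.056; SSW = ΣΣ(x−x̄ᵢ)² = 650.500
MSB = 670.056/2 = 335.0278; MSW = 650.500/33 = 19.7121
F = MSB/MSW = 16.9960
df = (2, 33)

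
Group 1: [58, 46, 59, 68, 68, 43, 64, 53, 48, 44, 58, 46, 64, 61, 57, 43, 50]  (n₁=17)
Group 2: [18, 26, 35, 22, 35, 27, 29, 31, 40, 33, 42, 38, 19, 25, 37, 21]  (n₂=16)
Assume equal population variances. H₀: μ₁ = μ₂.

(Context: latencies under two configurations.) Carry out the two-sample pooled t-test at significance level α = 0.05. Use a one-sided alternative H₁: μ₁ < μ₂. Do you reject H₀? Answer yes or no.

reject H₀: no

x̄₁=54.706, s₁=8.738, n₁=17
x̄₂=29.875, s₂=7.650, n₂=16
s_p² = [16·8.738² + 15·7.650²]/31 = 67.7187
SE = √(s_p²·(1/17+1/16)) = 2.8663
t = (54.706−29.875)/2.8663 = 8.6629
df = 31
p-value (one-sided, H₁ less) = 1.00000
At α=0.05: p ≥ α → fail to reject H₀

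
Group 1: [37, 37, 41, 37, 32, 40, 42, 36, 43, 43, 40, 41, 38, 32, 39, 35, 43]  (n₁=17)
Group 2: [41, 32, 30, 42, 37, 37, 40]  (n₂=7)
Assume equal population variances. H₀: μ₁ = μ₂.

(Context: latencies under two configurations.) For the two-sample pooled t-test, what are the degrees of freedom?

degrees of freedom = 22

df = n₁ + n₂ − 2 = 17 + 7 − 2 = 22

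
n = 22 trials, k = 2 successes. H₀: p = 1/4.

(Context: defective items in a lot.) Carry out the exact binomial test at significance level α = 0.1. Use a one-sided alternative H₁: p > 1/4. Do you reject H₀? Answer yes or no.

reject H₀: no

Exact binomial: n=22, k=2, p₀=1/4=0.2500
P(X≥2) from Σ C(n,i)·p₀^i·(1−p₀)^(n−i)
p-value (one-sided, H₁ greater) = 0.98513
At α=0.1: p ≥ α → fail to reject H₀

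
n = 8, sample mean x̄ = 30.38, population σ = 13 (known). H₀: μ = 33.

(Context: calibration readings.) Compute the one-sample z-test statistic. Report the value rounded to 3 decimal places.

test statistic = -0.570

SE = σ/√n = 13/√8 = 4.5962
z = (x̄−μ₀)/SE = (30.38−33)/4.5962 = -0.5700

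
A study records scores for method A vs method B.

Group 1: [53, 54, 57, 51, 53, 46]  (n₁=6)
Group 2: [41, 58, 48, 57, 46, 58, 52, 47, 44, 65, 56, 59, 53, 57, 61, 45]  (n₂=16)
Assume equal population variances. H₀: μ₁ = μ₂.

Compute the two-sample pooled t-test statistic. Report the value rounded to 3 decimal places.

test statistic = -0.199

x̄₁=52.333, s₁=3.670, n₁=6
x̄₂=52.938, s₂=7.000, n₂=16
s_p² = [5·3.670² + 15·7.000²]/20 = 40.1135
SE = √(s_p²·(1/6+1/16)) = 3.0319
t = (52.333−52.938)/3.0319 = -0.1993
df = 20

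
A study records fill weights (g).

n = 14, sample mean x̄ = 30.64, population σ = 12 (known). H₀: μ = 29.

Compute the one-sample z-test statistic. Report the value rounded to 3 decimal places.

SE = σ/√n = 12/√14 = 3.2071
z = (x̄−μ₀)/SE = (30.64−29)/3.2071 = 0.5114

test statistic = 0.511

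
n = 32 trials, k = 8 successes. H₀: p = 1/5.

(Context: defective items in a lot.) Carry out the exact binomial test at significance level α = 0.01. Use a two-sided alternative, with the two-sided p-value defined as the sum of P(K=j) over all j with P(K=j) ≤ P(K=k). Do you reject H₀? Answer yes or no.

reject H₀: no

Exact binomial: n=32, k=8, p₀=1/5=0.2000
P(X=j) = C(n,j)·p₀^j·(1−p₀)^(n−j); p = Σ P(X=j) over j with P(X=j) ≤ P(X=8)
p-value (two-sided) = 0.50615
At α=0.01: p ≥ α → fail to reject H₀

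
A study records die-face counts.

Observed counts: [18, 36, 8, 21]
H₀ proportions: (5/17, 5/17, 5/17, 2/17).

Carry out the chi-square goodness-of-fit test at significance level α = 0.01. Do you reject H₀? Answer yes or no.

n = 83; E_i = n·p_i = [24.41, 24.41, 24.41, 9.76]
χ² = (18−24.41)²/24.41 + (36−24.41)²/24.41 + (8−24.41)²/24.41 + (21−9.76)²/9.76 = 31.1458
df = 3
p-value (upper-tail) = 0.00000
At α=0.01: p < α → reject H₀

reject H₀: yes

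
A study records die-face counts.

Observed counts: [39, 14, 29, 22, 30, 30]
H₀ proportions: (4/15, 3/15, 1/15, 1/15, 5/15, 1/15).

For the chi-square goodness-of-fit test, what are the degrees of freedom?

df = k − 1 = 6 − 1 = 5

degrees of freedom = 5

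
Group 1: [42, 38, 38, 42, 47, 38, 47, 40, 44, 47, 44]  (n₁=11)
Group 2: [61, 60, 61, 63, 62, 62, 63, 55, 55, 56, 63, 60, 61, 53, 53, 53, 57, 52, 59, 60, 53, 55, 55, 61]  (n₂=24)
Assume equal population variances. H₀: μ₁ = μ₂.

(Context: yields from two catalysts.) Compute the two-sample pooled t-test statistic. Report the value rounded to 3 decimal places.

x̄₁=42.455, s₁=3.643, n₁=11
x̄₂=58.042, s₂=3.805, n₂=24
s_p² = [10·3.643² + 23·3.805²]/33 = 14.1117
SE = √(s_p²·(1/11+1/24)) = 1.3678
t = (42.455−58.042)/1.3678 = -11.3958
df = 33

test statistic = -11.396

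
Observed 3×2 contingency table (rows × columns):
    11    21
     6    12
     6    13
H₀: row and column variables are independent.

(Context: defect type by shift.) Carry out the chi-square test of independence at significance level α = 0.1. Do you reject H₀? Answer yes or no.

reject H₀: no

Row totals [32, 18, 19], col totals [23, 46], n=69
χ² = (11−10.67)²/10.67 + (21−21.33)²/21.33 + (6−6.00)²/6.00 + (12−12.00)²/12.00 + (6−6.33)²/6.33 + (13−12.67)²/12.67 = 0.0419
df = 2
p-value (upper-tail) = 0.97925
At α=0.1: p ≥ α → fail to reject H₀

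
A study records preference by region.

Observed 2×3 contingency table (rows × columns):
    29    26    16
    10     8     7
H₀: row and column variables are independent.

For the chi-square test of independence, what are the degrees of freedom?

df = (r−1)(c−1) = (2−1)·(3−1) = 2

degrees of freedom = 2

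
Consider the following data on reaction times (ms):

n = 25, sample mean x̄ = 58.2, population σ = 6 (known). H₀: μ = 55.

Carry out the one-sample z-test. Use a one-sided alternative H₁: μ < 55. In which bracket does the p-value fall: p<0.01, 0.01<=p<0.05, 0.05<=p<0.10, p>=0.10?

SE = σ/√n = 6/√25 = 1.2000
z = (x̄−μ₀)/SE = (58.2−55)/1.2000 = 2.6667
p-value (one-sided, H₁ less) = 0.99617
→ bracket: p>=0.10

p-value bracket: p>=0.10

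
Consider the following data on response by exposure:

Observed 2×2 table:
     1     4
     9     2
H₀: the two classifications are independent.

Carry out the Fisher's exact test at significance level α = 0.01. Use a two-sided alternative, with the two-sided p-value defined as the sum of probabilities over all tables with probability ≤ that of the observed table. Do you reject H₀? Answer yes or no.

reject H₀: no

Margins: r₁=5, r₂=11, c₁=10, c₂=6, n=16
p_obs = C(5,1)·C(11,9)/C(16,10); sum pmf over tables with pmf ≤ p_obs
p-value (two-sided) = 0.03571
At α=0.01: p ≥ α → fail to reject H₀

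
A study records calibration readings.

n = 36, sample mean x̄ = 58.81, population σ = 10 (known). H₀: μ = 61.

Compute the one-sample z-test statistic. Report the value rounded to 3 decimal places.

test statistic = -1.314

SE = σ/√n = 10/√36 = 1.6667
z = (x̄−μ₀)/SE = (58.81−61)/1.6667 = -1.3140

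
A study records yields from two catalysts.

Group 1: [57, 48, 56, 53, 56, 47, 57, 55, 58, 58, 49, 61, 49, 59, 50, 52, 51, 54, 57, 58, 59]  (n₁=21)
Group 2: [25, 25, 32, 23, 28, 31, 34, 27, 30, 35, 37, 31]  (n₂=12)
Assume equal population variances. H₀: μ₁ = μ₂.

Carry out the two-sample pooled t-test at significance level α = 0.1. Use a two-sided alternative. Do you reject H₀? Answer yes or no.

x̄₁=54.476, s₁=4.143, n₁=21
x̄₂=29.833, s₂=4.345, n₂=12
s_p² = [20·4.143² + 11·4.345²]/31 = 17.7711
SE = √(s_p²·(1/21+1/12)) = 1.5255
t = (54.476−29.833)/1.5255 = 16.1539
df = 31
p-value (two-sided) = 0.00000
At α=0.1: p < α → reject H₀

reject H₀: yes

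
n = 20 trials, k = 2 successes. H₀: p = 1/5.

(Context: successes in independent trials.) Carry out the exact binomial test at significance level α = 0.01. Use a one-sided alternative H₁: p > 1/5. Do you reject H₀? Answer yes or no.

reject H₀: no

Exact binomial: n=20, k=2, p₀=1/5=0.2000
P(X≥2) from Σ C(n,i)·p₀^i·(1−p₀)^(n−i)
p-value (one-sided, H₁ greater) = 0.93082
At α=0.01: p ≥ α → fail to reject H₀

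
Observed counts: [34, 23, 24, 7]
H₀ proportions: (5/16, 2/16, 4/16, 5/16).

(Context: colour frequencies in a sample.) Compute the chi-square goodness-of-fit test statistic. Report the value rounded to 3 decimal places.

n = 88; E_i = n·p_i = [27.50, 11.00, 22.00, 27.50]
χ² = (34−27.50)²/27.50 + (23−11.00)²/11.00 + (24−22.00)²/22.00 + (7−27.50)²/27.50 = 30.0909
df = 3

test statistic = 30.091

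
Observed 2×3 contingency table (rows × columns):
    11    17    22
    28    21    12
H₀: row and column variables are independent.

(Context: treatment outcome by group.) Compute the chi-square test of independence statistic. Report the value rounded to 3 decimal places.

test statistic = 9.778

Row totals [50, 61], col totals [39, 38, 34], n=111
χ² = (11−17.57)²/17.57 + (17−17.12)²/17.12 + (22−15.32)²/15.32 + (28−21.43)²/21.43 + (21−20.88)²/20.88 + (12−18.68)²/18.68 = 9.7784
df = 2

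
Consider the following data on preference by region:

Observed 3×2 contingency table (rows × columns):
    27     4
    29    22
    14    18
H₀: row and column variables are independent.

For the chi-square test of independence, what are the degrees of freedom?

df = (r−1)(c−1) = (3−1)·(2−1) = 2

degrees of freedom = 2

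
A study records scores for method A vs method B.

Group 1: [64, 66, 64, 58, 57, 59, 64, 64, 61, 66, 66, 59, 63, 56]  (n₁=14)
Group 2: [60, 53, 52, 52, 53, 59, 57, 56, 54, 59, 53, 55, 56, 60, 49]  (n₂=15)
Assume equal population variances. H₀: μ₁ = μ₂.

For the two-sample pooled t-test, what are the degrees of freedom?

degrees of freedom = 27

df = n₁ + n₂ − 2 = 14 + 15 − 2 = 27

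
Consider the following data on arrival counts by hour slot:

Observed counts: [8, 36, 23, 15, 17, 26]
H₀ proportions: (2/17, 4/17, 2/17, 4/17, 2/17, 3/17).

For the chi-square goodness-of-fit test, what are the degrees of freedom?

degrees of freedom = 5

df = k − 1 = 6 − 1 = 5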